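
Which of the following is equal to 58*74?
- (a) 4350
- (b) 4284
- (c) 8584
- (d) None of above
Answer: d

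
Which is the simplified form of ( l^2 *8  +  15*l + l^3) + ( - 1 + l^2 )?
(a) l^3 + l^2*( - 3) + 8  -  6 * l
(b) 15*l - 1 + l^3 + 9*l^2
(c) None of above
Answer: b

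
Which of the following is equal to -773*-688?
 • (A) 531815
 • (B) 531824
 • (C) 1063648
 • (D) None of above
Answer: B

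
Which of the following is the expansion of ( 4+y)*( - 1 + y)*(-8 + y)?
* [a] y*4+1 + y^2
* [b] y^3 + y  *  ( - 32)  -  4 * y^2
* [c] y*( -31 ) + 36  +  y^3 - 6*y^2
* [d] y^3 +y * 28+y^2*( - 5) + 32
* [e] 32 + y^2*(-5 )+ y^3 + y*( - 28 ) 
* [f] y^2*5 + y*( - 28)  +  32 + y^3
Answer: e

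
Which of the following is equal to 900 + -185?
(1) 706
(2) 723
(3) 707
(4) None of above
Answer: 4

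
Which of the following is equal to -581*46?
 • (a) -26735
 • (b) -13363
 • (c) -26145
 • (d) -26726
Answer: d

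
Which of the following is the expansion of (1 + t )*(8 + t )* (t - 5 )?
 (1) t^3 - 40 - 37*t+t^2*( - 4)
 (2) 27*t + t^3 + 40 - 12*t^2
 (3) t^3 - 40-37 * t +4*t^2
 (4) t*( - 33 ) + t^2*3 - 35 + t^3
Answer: 3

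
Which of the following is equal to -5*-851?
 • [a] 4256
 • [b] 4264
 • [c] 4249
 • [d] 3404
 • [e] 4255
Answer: e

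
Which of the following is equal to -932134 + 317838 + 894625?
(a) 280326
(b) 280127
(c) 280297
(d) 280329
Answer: d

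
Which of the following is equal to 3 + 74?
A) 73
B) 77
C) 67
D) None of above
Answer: B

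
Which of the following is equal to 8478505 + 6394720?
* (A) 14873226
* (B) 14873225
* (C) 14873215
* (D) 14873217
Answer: B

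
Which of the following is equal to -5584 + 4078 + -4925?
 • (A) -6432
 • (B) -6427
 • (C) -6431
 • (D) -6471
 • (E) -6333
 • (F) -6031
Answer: C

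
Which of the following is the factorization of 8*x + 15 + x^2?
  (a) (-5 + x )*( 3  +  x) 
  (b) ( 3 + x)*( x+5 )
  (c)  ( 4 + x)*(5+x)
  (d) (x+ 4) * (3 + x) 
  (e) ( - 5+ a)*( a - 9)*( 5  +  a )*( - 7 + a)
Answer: b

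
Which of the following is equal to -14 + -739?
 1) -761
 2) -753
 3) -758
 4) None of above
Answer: 2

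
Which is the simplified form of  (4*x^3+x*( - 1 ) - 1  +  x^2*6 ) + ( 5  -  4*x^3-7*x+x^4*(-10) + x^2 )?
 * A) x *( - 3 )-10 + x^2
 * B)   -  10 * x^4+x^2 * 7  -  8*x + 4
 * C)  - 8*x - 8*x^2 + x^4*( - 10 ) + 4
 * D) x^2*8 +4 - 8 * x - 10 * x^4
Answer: B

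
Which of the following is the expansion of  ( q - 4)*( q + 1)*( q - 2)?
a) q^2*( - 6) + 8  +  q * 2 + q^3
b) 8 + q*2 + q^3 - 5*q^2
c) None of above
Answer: b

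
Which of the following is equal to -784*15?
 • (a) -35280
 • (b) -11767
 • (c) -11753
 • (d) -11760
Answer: d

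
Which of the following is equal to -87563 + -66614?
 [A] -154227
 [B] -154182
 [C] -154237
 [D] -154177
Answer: D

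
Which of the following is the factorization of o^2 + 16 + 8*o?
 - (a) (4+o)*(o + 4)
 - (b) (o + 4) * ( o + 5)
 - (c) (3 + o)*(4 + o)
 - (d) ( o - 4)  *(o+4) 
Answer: a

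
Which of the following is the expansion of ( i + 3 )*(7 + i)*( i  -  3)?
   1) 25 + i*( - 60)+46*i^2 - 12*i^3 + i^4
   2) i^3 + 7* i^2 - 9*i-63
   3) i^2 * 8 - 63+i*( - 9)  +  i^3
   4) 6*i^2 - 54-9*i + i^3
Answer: 2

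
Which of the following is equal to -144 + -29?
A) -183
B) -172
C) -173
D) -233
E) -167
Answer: C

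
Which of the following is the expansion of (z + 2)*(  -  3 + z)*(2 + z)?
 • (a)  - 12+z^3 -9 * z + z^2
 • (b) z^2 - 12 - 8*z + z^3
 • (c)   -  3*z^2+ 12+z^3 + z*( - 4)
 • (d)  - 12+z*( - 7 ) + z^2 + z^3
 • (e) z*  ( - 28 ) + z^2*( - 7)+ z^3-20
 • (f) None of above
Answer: b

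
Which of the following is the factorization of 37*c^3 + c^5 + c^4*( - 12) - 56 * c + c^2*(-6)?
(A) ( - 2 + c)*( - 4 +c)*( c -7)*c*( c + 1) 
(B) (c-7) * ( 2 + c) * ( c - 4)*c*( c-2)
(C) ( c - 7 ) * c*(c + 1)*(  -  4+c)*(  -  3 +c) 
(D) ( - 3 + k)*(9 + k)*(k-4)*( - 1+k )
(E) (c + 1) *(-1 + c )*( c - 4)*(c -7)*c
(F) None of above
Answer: A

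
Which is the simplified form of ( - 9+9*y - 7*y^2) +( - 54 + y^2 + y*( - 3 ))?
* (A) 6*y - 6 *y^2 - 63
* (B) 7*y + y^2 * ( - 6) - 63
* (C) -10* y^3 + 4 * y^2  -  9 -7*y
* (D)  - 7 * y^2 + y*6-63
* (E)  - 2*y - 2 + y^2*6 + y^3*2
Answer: A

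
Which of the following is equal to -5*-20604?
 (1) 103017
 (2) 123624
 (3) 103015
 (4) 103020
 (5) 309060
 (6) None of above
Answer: 4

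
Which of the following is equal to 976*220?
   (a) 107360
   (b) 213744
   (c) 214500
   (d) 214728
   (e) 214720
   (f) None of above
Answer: e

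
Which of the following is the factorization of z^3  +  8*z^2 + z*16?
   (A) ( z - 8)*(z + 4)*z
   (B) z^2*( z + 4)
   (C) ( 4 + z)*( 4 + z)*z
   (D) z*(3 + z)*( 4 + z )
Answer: C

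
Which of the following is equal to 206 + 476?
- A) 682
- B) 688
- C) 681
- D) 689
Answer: A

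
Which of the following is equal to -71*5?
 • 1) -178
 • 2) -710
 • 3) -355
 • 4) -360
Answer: 3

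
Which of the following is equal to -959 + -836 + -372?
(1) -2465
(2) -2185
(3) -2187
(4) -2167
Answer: 4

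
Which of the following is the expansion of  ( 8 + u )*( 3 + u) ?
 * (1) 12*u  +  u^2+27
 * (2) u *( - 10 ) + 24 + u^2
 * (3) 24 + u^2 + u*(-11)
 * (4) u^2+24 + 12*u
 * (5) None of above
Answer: 5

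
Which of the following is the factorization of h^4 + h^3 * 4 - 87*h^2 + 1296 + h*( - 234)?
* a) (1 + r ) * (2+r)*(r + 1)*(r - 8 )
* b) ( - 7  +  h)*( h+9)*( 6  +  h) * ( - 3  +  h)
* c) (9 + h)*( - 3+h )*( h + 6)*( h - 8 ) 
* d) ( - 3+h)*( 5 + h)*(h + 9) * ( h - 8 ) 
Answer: c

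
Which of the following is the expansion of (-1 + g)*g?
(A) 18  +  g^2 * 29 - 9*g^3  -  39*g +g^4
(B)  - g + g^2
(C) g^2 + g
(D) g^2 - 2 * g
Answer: B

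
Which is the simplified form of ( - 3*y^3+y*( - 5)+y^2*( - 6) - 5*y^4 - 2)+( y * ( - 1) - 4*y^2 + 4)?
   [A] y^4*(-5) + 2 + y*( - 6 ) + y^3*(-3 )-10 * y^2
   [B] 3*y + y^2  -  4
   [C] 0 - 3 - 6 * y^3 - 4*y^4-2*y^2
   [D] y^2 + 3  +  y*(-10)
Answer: A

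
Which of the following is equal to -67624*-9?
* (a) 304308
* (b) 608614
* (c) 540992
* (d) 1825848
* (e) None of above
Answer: e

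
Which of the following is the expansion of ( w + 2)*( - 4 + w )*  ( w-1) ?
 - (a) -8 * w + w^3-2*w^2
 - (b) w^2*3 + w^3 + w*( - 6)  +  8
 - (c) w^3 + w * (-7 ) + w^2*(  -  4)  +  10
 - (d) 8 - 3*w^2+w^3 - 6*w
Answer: d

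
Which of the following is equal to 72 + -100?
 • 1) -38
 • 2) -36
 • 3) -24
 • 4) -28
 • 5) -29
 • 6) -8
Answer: 4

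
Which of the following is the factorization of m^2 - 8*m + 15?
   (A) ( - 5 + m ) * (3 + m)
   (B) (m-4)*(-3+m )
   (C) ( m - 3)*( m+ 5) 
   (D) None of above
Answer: D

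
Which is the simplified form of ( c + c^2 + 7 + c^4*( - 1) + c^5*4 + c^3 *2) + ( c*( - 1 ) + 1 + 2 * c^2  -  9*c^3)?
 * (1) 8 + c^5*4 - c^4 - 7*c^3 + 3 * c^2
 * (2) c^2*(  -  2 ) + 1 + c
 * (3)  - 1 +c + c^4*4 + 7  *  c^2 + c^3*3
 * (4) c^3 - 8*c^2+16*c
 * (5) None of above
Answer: 1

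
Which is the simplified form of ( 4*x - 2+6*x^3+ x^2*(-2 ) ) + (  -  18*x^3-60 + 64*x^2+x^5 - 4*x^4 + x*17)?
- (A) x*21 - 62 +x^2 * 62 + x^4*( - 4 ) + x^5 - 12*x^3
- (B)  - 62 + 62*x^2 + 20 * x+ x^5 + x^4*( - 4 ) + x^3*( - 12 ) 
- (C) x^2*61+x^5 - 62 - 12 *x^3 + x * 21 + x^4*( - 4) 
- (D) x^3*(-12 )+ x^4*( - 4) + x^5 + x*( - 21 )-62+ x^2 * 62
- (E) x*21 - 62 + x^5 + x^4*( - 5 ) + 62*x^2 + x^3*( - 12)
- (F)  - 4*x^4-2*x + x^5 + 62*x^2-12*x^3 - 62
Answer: A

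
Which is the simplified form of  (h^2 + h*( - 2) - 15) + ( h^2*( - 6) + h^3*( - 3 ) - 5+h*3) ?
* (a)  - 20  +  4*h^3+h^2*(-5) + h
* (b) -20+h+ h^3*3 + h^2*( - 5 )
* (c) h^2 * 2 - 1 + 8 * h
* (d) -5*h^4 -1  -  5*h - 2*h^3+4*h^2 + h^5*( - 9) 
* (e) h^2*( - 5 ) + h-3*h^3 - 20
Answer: e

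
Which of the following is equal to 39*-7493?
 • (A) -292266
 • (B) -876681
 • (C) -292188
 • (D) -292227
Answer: D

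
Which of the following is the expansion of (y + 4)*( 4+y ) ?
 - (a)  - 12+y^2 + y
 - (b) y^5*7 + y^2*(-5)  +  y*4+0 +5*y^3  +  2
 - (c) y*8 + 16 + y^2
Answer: c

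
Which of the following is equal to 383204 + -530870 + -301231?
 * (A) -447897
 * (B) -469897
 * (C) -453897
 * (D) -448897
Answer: D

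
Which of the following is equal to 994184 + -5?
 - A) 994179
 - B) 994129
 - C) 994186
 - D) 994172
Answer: A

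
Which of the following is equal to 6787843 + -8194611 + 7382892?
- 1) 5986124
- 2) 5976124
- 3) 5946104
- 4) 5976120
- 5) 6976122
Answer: 2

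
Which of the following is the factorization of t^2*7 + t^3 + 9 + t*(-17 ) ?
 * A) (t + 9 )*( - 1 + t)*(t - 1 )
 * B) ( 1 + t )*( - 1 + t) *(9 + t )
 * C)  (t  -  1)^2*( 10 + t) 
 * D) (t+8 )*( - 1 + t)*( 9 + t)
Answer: A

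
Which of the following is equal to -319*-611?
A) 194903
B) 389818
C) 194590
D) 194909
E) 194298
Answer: D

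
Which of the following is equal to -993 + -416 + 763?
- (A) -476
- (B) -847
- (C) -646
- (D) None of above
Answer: C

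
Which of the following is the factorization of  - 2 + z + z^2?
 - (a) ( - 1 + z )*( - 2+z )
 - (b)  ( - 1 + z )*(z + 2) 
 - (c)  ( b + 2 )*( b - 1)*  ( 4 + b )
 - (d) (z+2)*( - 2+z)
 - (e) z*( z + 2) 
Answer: b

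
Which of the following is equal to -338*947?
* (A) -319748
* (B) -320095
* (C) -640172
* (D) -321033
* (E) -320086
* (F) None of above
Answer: E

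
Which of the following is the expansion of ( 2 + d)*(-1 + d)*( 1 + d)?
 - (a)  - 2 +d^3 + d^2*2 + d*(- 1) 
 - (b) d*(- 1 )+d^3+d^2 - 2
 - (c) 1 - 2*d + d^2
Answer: a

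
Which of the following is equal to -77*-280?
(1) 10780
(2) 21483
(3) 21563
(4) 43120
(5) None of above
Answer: 5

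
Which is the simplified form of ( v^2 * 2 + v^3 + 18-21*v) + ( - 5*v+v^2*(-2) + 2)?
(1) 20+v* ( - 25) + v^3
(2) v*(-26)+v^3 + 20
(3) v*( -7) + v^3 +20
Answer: 2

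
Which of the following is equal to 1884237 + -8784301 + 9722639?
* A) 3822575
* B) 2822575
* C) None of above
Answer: B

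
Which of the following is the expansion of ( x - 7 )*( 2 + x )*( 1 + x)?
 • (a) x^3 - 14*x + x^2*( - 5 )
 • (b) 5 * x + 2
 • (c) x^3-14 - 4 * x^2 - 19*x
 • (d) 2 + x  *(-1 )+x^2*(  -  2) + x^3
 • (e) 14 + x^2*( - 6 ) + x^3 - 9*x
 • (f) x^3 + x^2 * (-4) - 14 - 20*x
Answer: c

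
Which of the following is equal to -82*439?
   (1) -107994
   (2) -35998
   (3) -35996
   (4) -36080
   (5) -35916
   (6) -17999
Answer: 2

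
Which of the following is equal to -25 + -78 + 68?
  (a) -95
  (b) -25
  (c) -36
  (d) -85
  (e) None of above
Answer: e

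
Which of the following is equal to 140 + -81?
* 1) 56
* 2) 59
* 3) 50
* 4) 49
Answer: 2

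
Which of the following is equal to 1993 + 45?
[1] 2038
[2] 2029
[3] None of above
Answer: 1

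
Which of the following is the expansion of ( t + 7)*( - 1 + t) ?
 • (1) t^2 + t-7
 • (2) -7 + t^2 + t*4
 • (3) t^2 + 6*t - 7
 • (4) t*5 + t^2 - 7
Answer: 3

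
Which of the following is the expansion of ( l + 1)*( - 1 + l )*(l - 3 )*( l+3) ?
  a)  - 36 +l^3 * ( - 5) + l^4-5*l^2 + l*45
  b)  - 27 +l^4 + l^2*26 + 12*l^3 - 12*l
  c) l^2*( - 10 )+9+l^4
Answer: c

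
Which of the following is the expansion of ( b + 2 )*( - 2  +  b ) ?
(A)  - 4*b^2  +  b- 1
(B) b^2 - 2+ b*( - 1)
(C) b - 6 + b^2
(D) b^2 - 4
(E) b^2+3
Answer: D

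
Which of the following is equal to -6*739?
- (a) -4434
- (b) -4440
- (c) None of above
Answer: a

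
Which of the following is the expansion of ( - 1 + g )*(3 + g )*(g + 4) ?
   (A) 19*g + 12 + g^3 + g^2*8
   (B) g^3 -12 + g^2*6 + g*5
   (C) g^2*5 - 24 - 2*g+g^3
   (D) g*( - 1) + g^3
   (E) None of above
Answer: B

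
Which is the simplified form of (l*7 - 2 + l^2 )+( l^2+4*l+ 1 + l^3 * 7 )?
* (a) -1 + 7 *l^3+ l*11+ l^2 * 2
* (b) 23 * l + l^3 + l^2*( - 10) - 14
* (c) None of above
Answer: a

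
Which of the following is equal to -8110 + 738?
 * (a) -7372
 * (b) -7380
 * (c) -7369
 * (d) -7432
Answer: a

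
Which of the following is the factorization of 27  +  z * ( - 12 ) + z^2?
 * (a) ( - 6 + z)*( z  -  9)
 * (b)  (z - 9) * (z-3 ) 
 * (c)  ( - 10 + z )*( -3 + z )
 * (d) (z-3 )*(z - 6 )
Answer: b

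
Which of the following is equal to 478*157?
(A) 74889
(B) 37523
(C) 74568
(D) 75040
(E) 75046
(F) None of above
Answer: E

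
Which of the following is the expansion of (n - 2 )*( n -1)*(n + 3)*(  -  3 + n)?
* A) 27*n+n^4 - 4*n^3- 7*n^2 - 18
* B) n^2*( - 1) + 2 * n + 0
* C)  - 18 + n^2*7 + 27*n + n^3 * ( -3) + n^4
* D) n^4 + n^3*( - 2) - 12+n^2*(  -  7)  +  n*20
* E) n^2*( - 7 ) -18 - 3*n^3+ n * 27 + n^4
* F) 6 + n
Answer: E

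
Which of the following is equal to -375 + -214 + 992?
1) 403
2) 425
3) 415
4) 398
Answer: 1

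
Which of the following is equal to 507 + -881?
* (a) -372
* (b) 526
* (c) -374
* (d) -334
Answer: c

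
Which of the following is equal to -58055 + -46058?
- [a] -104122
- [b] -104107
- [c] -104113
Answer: c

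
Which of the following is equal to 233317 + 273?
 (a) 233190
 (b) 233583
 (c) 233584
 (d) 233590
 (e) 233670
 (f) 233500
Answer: d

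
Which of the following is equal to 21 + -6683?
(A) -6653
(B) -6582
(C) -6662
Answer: C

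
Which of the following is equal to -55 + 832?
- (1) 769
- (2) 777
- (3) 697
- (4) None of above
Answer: 2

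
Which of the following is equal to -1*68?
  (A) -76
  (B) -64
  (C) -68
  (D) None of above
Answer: C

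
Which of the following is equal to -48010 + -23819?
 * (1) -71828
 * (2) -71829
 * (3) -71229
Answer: 2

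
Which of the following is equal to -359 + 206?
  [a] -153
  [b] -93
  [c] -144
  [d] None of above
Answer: a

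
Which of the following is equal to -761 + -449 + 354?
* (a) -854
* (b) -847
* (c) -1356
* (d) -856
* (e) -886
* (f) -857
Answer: d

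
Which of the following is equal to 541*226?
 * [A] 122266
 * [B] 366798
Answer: A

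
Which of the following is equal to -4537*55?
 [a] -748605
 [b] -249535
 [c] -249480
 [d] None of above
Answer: b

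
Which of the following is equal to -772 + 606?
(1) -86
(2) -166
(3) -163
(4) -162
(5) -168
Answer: 2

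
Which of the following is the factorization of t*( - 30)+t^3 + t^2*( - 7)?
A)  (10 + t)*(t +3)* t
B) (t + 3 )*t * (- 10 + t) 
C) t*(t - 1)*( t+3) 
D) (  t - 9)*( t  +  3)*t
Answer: B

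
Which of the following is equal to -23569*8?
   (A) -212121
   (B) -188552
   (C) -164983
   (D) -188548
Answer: B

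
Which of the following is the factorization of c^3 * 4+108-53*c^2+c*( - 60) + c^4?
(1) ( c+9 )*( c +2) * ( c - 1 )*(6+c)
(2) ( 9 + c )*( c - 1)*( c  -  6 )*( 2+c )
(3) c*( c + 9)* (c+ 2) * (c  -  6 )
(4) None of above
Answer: 2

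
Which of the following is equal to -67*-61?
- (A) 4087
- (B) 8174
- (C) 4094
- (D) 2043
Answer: A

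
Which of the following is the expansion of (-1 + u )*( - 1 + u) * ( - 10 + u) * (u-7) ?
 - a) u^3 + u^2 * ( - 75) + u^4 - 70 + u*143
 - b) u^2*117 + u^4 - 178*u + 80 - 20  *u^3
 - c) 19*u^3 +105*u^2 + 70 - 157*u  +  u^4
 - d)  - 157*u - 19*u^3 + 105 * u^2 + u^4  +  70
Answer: d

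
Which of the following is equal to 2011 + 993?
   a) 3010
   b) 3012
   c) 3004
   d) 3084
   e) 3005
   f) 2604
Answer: c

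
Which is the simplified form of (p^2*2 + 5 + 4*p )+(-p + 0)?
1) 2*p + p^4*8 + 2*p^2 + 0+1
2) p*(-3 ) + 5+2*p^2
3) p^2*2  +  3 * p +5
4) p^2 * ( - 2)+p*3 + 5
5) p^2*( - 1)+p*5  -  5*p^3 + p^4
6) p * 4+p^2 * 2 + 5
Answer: 3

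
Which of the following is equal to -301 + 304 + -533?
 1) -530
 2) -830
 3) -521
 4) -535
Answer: 1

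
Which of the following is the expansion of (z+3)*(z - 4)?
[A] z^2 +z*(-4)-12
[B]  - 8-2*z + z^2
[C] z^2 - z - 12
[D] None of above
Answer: C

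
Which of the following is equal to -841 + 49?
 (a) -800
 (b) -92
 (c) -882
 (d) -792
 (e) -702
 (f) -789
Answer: d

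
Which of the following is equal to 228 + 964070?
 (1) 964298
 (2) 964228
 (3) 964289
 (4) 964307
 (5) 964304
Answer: 1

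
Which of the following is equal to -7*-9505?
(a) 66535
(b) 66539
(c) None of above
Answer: a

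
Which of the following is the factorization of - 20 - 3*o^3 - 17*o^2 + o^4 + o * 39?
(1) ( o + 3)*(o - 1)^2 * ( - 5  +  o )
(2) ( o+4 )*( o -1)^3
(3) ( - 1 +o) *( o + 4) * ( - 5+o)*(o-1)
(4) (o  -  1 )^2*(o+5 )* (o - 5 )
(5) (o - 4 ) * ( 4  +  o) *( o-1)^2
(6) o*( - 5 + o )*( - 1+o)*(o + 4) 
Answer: 3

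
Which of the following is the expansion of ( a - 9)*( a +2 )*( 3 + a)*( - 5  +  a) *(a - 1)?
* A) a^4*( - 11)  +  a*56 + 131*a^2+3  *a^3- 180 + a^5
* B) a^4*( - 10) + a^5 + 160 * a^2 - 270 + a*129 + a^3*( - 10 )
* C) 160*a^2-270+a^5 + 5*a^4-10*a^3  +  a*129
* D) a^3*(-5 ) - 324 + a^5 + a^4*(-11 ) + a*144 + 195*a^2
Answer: B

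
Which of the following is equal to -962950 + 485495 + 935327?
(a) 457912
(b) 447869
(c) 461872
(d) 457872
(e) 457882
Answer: d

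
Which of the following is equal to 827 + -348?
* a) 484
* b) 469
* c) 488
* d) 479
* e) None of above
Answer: d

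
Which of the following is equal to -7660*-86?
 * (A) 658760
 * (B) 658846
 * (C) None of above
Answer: A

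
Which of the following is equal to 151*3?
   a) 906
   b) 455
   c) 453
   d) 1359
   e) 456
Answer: c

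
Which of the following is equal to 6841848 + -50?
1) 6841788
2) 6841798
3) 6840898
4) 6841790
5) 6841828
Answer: 2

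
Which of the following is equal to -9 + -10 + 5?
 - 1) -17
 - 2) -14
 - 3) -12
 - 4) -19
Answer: 2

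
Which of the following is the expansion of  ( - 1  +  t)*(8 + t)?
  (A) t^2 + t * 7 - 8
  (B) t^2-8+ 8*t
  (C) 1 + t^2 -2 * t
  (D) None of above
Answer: A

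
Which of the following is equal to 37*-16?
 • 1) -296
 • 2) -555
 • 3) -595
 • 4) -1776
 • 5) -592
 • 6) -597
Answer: 5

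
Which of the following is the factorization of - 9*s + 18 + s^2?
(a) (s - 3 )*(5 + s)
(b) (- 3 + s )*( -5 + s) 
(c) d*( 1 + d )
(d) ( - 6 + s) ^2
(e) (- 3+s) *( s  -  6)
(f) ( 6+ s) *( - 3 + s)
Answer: e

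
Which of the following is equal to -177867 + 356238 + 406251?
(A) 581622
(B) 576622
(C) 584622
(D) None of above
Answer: C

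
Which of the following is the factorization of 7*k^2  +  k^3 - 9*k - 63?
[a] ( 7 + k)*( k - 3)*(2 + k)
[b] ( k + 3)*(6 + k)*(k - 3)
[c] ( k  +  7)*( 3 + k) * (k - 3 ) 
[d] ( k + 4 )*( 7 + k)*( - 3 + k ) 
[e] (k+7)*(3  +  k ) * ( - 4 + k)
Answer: c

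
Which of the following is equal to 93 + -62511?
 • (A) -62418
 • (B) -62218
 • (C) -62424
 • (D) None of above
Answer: A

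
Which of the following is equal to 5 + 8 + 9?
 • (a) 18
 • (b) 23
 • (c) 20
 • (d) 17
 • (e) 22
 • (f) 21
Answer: e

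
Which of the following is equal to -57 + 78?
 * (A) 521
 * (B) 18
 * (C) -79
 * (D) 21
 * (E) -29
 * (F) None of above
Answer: D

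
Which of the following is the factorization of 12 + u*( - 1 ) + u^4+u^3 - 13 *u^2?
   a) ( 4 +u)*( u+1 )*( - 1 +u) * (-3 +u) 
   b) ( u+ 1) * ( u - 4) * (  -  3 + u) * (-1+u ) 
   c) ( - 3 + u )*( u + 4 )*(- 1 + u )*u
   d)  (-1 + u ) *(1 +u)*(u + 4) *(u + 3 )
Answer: a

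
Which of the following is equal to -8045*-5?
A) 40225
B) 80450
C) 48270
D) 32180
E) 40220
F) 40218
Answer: A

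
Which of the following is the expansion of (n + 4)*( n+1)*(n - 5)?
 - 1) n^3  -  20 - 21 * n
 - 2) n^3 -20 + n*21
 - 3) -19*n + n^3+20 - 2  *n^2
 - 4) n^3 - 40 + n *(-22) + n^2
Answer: 1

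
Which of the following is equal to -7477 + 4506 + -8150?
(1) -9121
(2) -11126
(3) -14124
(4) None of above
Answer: 4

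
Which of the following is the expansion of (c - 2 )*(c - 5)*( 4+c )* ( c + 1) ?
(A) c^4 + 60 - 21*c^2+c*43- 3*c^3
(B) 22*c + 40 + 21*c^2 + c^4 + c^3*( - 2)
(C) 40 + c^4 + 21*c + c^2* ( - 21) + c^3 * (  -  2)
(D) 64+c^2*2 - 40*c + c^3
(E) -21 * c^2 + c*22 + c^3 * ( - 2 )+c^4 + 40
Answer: E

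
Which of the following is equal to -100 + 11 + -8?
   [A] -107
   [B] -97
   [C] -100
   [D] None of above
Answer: B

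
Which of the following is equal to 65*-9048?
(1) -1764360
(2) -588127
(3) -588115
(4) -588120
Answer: 4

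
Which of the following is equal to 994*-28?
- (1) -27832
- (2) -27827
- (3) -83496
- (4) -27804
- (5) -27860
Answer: 1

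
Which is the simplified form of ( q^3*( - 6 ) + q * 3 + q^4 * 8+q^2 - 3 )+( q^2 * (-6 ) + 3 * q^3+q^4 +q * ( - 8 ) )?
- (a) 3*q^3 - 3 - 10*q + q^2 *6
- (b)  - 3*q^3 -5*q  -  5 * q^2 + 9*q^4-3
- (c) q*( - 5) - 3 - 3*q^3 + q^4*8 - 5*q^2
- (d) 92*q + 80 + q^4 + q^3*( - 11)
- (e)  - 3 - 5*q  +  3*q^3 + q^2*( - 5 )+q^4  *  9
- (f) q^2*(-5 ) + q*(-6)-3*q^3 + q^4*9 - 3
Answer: b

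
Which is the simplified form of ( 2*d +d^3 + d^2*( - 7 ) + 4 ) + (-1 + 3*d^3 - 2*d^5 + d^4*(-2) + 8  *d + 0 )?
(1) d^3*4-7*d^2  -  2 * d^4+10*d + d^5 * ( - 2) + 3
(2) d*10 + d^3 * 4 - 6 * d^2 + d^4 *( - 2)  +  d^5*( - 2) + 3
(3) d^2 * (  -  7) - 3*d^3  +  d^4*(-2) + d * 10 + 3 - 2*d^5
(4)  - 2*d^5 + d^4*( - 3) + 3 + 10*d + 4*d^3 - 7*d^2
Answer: 1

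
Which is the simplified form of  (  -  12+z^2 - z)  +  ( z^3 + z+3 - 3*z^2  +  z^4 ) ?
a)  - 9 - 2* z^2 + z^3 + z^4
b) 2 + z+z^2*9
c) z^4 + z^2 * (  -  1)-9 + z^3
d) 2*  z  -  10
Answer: a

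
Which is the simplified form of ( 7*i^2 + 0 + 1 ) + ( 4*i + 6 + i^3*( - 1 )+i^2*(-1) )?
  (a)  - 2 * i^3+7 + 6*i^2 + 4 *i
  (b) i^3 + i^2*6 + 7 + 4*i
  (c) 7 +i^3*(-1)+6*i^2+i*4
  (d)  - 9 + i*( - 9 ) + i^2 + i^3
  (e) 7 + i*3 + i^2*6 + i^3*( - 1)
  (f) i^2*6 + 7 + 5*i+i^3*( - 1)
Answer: c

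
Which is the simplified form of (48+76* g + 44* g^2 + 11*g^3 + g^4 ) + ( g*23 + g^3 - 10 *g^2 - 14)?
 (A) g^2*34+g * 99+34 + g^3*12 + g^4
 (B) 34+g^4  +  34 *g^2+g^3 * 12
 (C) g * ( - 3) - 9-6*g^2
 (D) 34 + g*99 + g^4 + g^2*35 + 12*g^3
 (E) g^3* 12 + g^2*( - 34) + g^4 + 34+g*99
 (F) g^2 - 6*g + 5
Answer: A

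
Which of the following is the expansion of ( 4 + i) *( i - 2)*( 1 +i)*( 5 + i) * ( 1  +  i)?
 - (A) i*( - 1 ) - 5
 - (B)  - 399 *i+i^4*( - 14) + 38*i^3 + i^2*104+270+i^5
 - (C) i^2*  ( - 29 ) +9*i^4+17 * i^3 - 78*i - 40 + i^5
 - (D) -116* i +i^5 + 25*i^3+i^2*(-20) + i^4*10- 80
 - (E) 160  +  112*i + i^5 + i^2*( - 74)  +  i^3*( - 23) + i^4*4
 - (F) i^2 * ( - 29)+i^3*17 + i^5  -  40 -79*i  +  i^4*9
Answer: C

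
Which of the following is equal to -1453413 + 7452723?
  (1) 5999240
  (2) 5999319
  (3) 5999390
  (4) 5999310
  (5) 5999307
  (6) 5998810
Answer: 4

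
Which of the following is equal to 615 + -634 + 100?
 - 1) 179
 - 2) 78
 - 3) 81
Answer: 3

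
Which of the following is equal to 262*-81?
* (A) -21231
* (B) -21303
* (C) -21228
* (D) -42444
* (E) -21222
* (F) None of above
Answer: E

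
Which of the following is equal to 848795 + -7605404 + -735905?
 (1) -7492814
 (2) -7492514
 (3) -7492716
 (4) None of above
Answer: 2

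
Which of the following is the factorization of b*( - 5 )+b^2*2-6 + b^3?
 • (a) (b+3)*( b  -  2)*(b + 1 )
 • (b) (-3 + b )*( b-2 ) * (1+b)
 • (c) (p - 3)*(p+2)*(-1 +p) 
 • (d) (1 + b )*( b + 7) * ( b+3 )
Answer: a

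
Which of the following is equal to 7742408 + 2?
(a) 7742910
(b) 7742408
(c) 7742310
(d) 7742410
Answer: d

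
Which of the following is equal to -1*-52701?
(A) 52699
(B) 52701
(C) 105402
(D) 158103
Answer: B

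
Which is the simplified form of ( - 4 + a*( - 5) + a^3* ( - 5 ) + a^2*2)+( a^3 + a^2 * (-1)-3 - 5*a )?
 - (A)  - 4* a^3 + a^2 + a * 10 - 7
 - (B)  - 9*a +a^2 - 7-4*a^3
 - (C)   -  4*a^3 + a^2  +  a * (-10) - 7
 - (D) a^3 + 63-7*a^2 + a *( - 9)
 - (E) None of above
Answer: C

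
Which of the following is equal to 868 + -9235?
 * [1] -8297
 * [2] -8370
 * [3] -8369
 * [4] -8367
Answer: 4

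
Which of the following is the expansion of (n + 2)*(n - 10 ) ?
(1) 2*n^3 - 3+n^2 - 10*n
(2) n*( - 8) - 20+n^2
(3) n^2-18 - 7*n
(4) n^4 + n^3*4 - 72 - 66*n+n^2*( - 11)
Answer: 2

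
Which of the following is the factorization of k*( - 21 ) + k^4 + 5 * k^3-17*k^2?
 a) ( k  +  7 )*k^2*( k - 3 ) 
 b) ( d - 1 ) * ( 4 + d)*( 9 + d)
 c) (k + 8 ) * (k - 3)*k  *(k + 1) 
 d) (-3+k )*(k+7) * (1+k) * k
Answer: d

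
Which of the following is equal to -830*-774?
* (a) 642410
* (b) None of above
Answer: b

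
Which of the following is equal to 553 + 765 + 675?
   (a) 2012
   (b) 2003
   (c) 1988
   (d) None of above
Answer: d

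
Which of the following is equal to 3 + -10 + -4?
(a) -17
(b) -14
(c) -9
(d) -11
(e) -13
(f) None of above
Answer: d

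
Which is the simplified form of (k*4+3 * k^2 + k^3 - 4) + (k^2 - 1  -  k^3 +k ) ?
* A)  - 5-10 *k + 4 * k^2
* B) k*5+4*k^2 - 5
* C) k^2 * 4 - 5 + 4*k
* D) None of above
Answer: B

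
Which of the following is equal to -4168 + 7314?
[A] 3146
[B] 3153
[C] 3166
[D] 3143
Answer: A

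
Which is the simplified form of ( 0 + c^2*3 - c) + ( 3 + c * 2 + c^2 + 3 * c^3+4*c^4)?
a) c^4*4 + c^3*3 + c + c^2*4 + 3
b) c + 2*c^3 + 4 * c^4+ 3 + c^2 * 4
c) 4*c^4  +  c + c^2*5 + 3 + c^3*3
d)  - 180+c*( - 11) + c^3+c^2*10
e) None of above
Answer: a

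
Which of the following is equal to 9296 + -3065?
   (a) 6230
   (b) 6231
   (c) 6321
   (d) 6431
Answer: b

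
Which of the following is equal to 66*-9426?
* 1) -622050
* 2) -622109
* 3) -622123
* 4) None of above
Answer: 4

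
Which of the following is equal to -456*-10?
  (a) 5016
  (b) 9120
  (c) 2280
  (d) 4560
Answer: d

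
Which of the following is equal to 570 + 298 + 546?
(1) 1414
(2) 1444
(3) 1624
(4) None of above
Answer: 1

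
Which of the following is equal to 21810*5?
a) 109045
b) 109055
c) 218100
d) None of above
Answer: d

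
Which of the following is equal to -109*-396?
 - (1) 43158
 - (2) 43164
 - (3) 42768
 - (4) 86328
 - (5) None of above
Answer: 2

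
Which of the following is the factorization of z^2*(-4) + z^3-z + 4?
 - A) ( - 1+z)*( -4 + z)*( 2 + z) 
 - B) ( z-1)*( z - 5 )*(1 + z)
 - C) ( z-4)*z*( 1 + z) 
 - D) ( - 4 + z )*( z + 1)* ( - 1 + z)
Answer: D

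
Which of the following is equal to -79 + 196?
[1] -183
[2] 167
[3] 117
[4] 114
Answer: 3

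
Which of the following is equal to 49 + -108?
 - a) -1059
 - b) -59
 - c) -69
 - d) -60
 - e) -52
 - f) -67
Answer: b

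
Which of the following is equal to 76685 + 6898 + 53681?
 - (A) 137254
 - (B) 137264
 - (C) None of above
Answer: B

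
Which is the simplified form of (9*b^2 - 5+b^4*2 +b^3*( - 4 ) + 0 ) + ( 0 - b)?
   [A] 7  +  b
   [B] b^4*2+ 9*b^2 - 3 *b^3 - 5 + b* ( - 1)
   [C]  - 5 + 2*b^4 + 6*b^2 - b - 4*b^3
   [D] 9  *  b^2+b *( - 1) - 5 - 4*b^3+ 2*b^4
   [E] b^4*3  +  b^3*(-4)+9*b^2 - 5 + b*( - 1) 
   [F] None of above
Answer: D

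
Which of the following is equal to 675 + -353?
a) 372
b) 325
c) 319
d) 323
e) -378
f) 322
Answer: f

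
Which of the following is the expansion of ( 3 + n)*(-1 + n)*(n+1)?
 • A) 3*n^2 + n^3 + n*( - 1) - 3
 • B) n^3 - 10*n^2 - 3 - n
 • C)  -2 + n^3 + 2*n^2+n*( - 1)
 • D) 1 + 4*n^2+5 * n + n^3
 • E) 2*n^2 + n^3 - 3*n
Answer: A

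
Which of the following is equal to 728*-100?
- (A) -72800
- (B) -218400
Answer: A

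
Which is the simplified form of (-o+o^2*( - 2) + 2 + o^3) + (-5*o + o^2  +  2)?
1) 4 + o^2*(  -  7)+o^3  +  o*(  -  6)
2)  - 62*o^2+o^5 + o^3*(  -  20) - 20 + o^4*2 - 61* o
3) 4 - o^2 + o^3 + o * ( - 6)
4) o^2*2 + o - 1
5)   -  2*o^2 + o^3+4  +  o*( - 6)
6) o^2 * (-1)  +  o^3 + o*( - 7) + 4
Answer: 3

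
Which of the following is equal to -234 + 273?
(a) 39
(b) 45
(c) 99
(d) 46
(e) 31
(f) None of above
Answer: a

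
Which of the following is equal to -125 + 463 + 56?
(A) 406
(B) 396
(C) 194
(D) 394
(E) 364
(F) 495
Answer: D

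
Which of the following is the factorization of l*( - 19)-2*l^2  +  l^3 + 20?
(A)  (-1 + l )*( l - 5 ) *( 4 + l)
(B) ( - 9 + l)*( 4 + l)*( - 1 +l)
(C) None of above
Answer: A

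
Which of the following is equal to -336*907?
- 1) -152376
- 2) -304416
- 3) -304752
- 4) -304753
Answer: 3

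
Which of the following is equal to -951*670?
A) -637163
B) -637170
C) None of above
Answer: B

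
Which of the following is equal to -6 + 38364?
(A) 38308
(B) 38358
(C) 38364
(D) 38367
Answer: B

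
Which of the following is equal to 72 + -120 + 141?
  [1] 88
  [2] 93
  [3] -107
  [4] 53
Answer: 2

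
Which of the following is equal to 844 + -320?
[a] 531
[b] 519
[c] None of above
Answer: c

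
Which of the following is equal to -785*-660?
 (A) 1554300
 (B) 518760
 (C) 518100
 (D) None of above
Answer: C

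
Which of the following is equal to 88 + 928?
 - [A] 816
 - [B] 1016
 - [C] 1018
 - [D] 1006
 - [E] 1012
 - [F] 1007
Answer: B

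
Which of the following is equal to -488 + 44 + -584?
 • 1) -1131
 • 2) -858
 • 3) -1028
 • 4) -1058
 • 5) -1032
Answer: 3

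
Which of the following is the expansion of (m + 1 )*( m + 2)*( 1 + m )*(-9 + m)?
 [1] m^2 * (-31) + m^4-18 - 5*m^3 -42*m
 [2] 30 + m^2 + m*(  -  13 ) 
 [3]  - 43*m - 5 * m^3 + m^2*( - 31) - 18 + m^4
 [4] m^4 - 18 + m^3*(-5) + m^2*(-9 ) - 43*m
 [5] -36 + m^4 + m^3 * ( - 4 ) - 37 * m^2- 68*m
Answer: 3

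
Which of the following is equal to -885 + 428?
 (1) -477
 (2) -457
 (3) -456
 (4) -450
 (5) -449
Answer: 2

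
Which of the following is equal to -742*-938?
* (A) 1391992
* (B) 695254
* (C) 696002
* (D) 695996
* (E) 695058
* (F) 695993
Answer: D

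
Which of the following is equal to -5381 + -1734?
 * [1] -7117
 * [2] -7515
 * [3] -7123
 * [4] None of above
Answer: 4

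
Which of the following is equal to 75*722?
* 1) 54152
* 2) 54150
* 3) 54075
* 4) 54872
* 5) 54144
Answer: 2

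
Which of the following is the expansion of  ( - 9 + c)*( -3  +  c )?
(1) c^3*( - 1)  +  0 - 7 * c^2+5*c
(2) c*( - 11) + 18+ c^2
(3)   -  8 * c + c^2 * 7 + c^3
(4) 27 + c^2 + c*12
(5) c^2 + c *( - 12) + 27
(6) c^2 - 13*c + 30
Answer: 5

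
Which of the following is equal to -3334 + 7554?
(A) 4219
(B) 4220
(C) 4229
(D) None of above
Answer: B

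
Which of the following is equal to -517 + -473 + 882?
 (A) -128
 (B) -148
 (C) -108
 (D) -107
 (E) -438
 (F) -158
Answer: C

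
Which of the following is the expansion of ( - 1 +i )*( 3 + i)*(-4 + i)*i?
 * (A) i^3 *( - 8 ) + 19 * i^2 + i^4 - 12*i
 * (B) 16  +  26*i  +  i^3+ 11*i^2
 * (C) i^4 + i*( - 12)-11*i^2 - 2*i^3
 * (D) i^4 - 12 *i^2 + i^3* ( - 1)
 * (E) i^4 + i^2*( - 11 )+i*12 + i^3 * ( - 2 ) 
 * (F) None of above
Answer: E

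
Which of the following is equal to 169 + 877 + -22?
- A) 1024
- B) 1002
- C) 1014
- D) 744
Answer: A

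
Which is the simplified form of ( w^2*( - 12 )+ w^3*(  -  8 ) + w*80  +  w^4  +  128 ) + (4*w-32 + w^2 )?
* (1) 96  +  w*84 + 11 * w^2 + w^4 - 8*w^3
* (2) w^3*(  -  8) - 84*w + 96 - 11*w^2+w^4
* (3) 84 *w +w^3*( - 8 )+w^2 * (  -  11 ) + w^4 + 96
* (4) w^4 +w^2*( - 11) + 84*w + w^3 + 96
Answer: 3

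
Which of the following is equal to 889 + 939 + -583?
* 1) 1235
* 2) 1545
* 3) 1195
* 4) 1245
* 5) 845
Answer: 4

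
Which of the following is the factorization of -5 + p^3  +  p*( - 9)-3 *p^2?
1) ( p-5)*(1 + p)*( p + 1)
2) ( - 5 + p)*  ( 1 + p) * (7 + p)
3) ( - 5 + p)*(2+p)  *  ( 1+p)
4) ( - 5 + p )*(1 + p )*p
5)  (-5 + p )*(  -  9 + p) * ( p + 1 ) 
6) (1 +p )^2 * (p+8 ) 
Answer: 1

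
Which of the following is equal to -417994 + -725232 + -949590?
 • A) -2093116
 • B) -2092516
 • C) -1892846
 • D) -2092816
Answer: D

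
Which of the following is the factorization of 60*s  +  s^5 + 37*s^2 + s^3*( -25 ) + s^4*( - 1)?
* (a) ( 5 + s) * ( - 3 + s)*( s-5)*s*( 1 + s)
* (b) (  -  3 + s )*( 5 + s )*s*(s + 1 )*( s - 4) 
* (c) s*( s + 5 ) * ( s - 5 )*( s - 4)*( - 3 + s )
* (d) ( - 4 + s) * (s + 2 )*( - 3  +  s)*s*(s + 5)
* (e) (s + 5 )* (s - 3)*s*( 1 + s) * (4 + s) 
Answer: b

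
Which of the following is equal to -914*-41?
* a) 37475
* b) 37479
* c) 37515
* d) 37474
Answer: d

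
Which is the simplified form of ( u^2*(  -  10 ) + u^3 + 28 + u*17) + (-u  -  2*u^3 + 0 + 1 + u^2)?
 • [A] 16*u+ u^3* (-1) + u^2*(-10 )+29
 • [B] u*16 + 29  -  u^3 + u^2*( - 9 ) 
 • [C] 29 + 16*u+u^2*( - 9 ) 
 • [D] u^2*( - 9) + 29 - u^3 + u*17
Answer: B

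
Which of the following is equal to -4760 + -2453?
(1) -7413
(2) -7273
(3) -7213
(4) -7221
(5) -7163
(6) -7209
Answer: 3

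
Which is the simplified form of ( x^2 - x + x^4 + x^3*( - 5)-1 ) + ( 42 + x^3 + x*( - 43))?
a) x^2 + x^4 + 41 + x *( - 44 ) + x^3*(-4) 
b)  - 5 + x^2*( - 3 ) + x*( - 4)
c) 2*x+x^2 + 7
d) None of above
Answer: a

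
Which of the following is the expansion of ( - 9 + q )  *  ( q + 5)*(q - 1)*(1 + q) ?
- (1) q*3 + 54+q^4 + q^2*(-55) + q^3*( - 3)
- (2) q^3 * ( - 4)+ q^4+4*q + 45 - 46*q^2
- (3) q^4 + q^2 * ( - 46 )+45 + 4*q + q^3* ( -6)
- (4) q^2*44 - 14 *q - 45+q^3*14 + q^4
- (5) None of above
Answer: 2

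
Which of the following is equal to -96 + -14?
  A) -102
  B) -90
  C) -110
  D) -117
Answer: C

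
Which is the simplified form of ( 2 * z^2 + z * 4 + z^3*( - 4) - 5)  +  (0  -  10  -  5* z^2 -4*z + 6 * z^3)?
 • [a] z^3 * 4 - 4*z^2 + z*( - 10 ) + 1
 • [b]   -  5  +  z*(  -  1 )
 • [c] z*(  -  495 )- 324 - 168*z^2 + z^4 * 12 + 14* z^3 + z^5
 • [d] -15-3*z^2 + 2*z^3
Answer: d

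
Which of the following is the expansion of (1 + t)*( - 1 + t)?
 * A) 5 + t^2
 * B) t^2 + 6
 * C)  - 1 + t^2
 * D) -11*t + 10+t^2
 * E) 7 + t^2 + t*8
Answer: C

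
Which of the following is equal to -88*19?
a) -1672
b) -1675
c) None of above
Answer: a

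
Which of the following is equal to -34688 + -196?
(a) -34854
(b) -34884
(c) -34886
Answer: b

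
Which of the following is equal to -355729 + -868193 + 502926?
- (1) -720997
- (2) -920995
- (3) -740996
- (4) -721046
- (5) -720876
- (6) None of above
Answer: 6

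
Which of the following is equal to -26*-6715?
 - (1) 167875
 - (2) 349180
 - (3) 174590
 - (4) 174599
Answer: 3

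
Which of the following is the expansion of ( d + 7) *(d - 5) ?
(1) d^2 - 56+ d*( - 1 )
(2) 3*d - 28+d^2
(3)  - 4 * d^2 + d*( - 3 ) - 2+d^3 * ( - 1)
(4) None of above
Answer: 4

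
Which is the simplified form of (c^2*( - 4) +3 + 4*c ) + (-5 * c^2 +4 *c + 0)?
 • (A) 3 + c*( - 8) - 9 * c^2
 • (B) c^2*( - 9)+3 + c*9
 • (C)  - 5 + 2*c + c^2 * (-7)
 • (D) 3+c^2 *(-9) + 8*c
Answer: D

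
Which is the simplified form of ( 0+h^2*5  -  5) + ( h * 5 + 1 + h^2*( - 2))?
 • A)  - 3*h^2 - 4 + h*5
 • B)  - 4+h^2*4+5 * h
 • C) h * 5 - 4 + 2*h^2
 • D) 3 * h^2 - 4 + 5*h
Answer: D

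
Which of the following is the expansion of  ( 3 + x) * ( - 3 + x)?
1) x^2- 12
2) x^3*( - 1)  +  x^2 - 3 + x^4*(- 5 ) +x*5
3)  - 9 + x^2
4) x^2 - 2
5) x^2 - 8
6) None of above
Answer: 3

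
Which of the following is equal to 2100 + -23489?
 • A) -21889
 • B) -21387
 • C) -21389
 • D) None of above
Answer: C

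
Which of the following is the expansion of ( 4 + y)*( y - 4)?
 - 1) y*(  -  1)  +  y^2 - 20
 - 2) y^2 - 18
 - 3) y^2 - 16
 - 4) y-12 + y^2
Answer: 3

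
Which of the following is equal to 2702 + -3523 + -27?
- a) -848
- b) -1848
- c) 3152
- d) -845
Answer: a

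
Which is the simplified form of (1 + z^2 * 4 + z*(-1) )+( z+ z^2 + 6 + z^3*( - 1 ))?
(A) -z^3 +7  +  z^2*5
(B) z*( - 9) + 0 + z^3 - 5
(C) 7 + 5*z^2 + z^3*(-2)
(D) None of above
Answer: A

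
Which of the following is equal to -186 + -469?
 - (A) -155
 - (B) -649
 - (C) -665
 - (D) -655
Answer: D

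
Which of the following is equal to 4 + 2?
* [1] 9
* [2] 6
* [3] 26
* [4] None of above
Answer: 2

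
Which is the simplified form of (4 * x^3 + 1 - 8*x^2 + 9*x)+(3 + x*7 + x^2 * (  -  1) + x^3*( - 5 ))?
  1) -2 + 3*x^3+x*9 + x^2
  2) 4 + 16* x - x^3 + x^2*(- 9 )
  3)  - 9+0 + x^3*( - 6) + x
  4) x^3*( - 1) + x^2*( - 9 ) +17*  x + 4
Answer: 2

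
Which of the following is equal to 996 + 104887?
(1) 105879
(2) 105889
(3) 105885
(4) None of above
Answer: 4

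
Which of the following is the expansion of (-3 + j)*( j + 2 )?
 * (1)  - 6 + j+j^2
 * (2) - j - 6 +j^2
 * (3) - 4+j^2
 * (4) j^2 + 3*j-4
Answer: 2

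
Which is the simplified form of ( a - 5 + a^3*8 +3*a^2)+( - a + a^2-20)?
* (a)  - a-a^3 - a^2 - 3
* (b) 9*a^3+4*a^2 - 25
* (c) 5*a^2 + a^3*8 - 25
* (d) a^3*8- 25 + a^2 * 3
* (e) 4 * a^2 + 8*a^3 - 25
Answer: e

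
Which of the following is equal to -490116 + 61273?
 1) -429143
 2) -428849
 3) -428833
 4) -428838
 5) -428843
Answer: 5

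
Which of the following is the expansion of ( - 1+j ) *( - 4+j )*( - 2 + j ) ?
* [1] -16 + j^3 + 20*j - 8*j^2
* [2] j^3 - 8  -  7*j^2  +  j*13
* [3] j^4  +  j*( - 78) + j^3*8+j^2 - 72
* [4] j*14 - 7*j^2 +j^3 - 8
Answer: 4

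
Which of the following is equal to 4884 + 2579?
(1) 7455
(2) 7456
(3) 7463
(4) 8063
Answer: 3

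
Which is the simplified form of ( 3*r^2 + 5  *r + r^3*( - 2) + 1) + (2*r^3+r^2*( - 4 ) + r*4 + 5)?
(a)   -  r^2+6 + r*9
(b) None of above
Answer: a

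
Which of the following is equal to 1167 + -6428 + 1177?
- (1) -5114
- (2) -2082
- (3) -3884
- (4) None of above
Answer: 4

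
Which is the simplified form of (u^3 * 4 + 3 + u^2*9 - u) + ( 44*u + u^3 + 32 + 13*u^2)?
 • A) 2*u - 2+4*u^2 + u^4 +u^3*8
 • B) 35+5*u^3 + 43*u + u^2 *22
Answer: B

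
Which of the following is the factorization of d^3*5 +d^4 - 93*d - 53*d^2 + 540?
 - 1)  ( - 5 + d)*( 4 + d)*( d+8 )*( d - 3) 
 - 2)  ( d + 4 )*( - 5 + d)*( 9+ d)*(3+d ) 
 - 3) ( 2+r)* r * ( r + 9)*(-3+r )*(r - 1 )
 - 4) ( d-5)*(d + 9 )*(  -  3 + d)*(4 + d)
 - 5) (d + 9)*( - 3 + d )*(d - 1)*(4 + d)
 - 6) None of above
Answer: 4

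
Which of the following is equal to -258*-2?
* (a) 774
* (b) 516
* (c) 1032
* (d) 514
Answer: b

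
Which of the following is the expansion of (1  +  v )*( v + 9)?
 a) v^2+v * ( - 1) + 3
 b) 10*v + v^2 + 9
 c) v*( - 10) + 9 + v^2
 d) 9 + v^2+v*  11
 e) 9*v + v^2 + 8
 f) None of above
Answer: b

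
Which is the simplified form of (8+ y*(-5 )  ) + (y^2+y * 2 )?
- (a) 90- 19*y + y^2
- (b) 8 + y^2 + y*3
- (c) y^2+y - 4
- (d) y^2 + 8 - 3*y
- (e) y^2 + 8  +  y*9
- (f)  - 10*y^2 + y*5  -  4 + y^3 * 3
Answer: d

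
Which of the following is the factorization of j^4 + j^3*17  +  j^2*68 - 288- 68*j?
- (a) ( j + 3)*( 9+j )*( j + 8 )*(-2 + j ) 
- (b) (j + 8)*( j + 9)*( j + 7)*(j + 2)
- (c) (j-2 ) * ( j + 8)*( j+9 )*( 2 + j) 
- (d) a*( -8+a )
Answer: c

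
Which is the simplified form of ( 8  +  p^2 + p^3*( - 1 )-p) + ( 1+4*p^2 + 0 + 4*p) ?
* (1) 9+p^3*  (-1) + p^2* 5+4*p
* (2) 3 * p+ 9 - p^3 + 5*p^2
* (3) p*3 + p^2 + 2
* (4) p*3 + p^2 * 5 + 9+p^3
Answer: 2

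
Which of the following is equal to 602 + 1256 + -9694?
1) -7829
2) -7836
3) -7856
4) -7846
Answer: 2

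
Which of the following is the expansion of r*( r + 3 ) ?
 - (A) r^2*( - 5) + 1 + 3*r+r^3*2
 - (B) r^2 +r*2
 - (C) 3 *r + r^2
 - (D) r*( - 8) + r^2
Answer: C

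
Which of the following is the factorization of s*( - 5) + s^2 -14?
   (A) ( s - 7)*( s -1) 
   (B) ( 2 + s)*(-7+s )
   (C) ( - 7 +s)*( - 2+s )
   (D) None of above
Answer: B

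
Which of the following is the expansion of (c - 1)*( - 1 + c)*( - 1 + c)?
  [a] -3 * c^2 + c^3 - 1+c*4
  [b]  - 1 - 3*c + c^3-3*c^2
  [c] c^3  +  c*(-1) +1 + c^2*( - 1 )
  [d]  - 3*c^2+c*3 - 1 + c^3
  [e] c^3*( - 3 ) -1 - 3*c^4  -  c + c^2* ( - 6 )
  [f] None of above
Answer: d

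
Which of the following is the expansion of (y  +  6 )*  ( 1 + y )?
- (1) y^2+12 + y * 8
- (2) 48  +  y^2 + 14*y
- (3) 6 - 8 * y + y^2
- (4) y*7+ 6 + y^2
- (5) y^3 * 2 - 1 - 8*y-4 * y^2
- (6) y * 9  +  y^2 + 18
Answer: 4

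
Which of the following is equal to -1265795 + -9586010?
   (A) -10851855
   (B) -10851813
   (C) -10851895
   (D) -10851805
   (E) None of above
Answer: D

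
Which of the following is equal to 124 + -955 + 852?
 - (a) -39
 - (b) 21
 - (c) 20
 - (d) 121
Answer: b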